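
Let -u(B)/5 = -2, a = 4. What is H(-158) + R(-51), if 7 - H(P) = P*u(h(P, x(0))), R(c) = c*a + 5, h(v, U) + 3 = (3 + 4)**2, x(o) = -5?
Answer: 1388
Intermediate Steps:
h(v, U) = 46 (h(v, U) = -3 + (3 + 4)**2 = -3 + 7**2 = -3 + 49 = 46)
u(B) = 10 (u(B) = -5*(-2) = 10)
R(c) = 5 + 4*c (R(c) = c*4 + 5 = 4*c + 5 = 5 + 4*c)
H(P) = 7 - 10*P (H(P) = 7 - P*10 = 7 - 10*P)
H(-158) + R(-51) = (7 - 10*(-158)) + (5 + 4*(-51)) = (7 + 1580) + (5 - 204) = 1587 - 199 = 1388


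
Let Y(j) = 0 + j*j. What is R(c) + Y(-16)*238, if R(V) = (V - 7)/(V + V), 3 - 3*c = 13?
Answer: 1218591/20 ≈ 60930.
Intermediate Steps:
c = -10/3 (c = 1 - ⅓*13 = 1 - 13/3 = -10/3 ≈ -3.3333)
R(V) = (-7 + V)/(2*V) (R(V) = (-7 + V)/((2*V)) = (-7 + V)*(1/(2*V)) = (-7 + V)/(2*V))
Y(j) = j² (Y(j) = 0 + j² = j²)
R(c) + Y(-16)*238 = (-7 - 10/3)/(2*(-10/3)) + (-16)²*238 = (½)*(-3/10)*(-31/3) + 256*238 = 31/20 + 60928 = 1218591/20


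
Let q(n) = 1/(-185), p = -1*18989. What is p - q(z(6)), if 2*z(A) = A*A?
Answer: -3512964/185 ≈ -18989.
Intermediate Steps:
z(A) = A**2/2 (z(A) = (A*A)/2 = A**2/2)
p = -18989
q(n) = -1/185
p - q(z(6)) = -18989 - 1*(-1/185) = -18989 + 1/185 = -3512964/185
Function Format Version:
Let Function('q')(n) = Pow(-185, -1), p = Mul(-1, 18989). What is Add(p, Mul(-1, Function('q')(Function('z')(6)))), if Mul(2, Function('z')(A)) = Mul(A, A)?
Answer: Rational(-3512964, 185) ≈ -18989.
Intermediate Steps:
Function('z')(A) = Mul(Rational(1, 2), Pow(A, 2)) (Function('z')(A) = Mul(Rational(1, 2), Mul(A, A)) = Mul(Rational(1, 2), Pow(A, 2)))
p = -18989
Function('q')(n) = Rational(-1, 185)
Add(p, Mul(-1, Function('q')(Function('z')(6)))) = Add(-18989, Mul(-1, Rational(-1, 185))) = Add(-18989, Rational(1, 185)) = Rational(-3512964, 185)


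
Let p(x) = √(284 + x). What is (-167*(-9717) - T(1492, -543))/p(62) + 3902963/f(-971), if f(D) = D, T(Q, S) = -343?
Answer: -3902963/971 + 811541*√346/173 ≈ 83238.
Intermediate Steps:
(-167*(-9717) - T(1492, -543))/p(62) + 3902963/f(-971) = (-167*(-9717) - 1*(-343))/(√(284 + 62)) + 3902963/(-971) = (1622739 + 343)/(√346) + 3902963*(-1/971) = 1623082*(√346/346) - 3902963/971 = 811541*√346/173 - 3902963/971 = -3902963/971 + 811541*√346/173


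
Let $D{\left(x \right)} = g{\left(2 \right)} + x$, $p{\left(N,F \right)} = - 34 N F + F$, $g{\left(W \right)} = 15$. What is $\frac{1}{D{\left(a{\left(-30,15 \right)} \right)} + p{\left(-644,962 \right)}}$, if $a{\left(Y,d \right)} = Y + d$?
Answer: $\frac{1}{21064914} \approx 4.7472 \cdot 10^{-8}$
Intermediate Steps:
$p{\left(N,F \right)} = F - 34 F N$ ($p{\left(N,F \right)} = - 34 F N + F = F - 34 F N$)
$D{\left(x \right)} = 15 + x$
$\frac{1}{D{\left(a{\left(-30,15 \right)} \right)} + p{\left(-644,962 \right)}} = \frac{1}{\left(15 + \left(-30 + 15\right)\right) + 962 \left(1 - -21896\right)} = \frac{1}{\left(15 - 15\right) + 962 \left(1 + 21896\right)} = \frac{1}{0 + 962 \cdot 21897} = \frac{1}{0 + 21064914} = \frac{1}{21064914}$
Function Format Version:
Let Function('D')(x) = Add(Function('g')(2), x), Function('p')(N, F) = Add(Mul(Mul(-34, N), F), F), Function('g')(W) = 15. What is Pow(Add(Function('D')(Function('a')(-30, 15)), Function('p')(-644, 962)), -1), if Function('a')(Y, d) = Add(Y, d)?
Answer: Rational(1, 21064914) ≈ 4.7472e-8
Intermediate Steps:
Function('p')(N, F) = Add(F, Mul(-34, F, N)) (Function('p')(N, F) = Add(Mul(-34, F, N), F) = Add(F, Mul(-34, F, N)))
Function('D')(x) = Add(15, x)
Pow(Add(Function('D')(Function('a')(-30, 15)), Function('p')(-644, 962)), -1) = Pow(Add(Add(15, Add(-30, 15)), Mul(962, Add(1, Mul(-34, -644)))), -1) = Pow(Add(Add(15, -15), Mul(962, Add(1, 21896))), -1) = Pow(Add(0, Mul(962, 21897)), -1) = Pow(Add(0, 21064914), -1) = Pow(21064914, -1) = Rational(1, 21064914)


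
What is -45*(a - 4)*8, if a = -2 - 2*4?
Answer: 5040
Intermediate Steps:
a = -10 (a = -2 - 8 = -10)
-45*(a - 4)*8 = -45*(-10 - 4)*8 = -45*(-14)*8 = 630*8 = 5040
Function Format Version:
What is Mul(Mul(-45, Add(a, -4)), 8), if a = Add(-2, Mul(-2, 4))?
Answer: 5040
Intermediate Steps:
a = -10 (a = Add(-2, -8) = -10)
Mul(Mul(-45, Add(a, -4)), 8) = Mul(Mul(-45, Add(-10, -4)), 8) = Mul(Mul(-45, -14), 8) = Mul(630, 8) = 5040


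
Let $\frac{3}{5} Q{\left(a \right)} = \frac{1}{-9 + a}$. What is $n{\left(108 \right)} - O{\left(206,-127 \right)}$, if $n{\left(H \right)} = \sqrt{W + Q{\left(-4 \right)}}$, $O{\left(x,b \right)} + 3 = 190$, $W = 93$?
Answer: $-187 + \frac{\sqrt{141258}}{39} \approx -177.36$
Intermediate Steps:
$O{\left(x,b \right)} = 187$ ($O{\left(x,b \right)} = -3 + 190 = 187$)
$Q{\left(a \right)} = \frac{5}{3 \left(-9 + a\right)}$
$n{\left(H \right)} = \frac{\sqrt{141258}}{39}$ ($n{\left(H \right)} = \sqrt{93 + \frac{5}{3 \left(-9 - 4\right)}} = \sqrt{93 + \frac{5}{3 \left(-13\right)}} = \sqrt{93 + \frac{5}{3} \left(- \frac{1}{13}\right)} = \sqrt{93 - \frac{5}{39}} = \sqrt{\frac{3622}{39}} = \frac{\sqrt{141258}}{39}$)
$n{\left(108 \right)} - O{\left(206,-127 \right)} = \frac{\sqrt{141258}}{39} - 187 = -187 + \frac{\sqrt{141258}}{39}$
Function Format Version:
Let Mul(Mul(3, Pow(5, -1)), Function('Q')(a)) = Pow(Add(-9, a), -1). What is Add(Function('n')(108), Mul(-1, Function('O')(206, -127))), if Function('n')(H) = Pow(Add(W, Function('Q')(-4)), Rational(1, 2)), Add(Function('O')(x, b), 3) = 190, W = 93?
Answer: Add(-187, Mul(Rational(1, 39), Pow(141258, Rational(1, 2)))) ≈ -177.36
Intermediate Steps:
Function('O')(x, b) = 187 (Function('O')(x, b) = Add(-3, 190) = 187)
Function('Q')(a) = Mul(Rational(5, 3), Pow(Add(-9, a), -1))
Function('n')(H) = Mul(Rational(1, 39), Pow(141258, Rational(1, 2))) (Function('n')(H) = Pow(Add(93, Mul(Rational(5, 3), Pow(Add(-9, -4), -1))), Rational(1, 2)) = Pow(Add(93, Mul(Rational(5, 3), Pow(-13, -1))), Rational(1, 2)) = Pow(Add(93, Mul(Rational(5, 3), Rational(-1, 13))), Rational(1, 2)) = Pow(Add(93, Rational(-5, 39)), Rational(1, 2)) = Pow(Rational(3622, 39), Rational(1, 2)) = Mul(Rational(1, 39), Pow(141258, Rational(1, 2))))
Add(Function('n')(108), Mul(-1, Function('O')(206, -127))) = Add(Mul(Rational(1, 39), Pow(141258, Rational(1, 2))), Mul(-1, 187)) = Add(Mul(Rational(1, 39), Pow(141258, Rational(1, 2))), -187) = Add(-187, Mul(Rational(1, 39), Pow(141258, Rational(1, 2))))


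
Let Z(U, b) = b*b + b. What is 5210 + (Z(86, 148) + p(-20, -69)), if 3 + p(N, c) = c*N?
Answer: 28639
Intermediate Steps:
Z(U, b) = b + b**2 (Z(U, b) = b**2 + b = b + b**2)
p(N, c) = -3 + N*c (p(N, c) = -3 + c*N = -3 + N*c)
5210 + (Z(86, 148) + p(-20, -69)) = 5210 + (148*(1 + 148) + (-3 - 20*(-69))) = 5210 + (148*149 + (-3 + 1380)) = 5210 + (22052 + 1377) = 5210 + 23429 = 28639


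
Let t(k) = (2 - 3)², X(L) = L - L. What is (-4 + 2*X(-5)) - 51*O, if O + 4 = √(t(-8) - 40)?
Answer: 200 - 51*I*√39 ≈ 200.0 - 318.5*I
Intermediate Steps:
X(L) = 0
t(k) = 1 (t(k) = (-1)² = 1)
O = -4 + I*√39 (O = -4 + √(1 - 40) = -4 + √(-39) = -4 + I*√39 ≈ -4.0 + 6.245*I)
(-4 + 2*X(-5)) - 51*O = (-4 + 2*0) - 51*(-4 + I*√39) = (-4 + 0) + (204 - 51*I*√39) = -4 + (204 - 51*I*√39) = 200 - 51*I*√39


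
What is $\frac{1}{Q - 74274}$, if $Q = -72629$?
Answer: $- \frac{1}{146903} \approx -6.8072 \cdot 10^{-6}$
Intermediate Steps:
$\frac{1}{Q - 74274} = \frac{1}{-72629 - 74274} = \frac{1}{-146903} = - \frac{1}{146903}$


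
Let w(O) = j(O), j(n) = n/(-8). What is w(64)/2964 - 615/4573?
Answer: -464861/3388593 ≈ -0.13718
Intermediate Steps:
j(n) = -n/8 (j(n) = n*(-⅛) = -n/8)
w(O) = -O/8
w(64)/2964 - 615/4573 = -⅛*64/2964 - 615/4573 = -8*1/2964 - 615*1/4573 = -2/741 - 615/4573 = -464861/3388593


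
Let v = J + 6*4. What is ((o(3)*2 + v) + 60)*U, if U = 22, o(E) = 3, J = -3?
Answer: 1914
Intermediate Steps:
v = 21 (v = -3 + 6*4 = -3 + 24 = 21)
((o(3)*2 + v) + 60)*U = ((3*2 + 21) + 60)*22 = ((6 + 21) + 60)*22 = (27 + 60)*22 = 87*22 = 1914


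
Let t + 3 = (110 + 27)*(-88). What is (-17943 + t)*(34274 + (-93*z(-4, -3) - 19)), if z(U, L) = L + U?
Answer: -1047249812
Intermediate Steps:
t = -12059 (t = -3 + (110 + 27)*(-88) = -3 + 137*(-88) = -3 - 12056 = -12059)
(-17943 + t)*(34274 + (-93*z(-4, -3) - 19)) = (-17943 - 12059)*(34274 + (-93*(-3 - 4) - 19)) = -30002*(34274 + (-93*(-7) - 19)) = -30002*(34274 + (651 - 19)) = -30002*(34274 + 632) = -30002*34906 = -1047249812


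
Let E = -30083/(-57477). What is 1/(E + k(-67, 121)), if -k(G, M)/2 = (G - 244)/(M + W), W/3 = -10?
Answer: 747201/5498321 ≈ 0.13590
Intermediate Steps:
W = -30 (W = 3*(-10) = -30)
k(G, M) = -2*(-244 + G)/(-30 + M) (k(G, M) = -2*(G - 244)/(M - 30) = -2*(-244 + G)/(-30 + M))
E = 30083/57477 (E = -30083*(-1/57477) = 30083/57477 ≈ 0.52339)
1/(E + k(-67, 121)) = 1/(30083/57477 + 2*(244 - 1*(-67))/(-30 + 121)) = 1/(30083/57477 + 2*(244 + 67)/91) = 1/(30083/57477 + 2*(1/91)*311) = 1/(30083/57477 + 622/91) = 1/(5498321/747201) = 747201/5498321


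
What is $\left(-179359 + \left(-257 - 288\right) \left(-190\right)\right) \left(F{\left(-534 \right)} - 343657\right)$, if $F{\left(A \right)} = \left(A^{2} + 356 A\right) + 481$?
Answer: $18810032316$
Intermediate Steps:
$F{\left(A \right)} = 481 + A^{2} + 356 A$
$\left(-179359 + \left(-257 - 288\right) \left(-190\right)\right) \left(F{\left(-534 \right)} - 343657\right) = \left(-179359 + \left(-257 - 288\right) \left(-190\right)\right) \left(\left(481 + \left(-534\right)^{2} + 356 \left(-534\right)\right) - 343657\right) = \left(-179359 - -103550\right) \left(\left(481 + 285156 - 190104\right) - 343657\right) = \left(-179359 + 103550\right) \left(95533 - 343657\right) = \left(-75809\right) \left(-248124\right) = 18810032316$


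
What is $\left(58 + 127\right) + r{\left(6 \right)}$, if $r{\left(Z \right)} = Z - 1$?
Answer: $190$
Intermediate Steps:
$r{\left(Z \right)} = -1 + Z$
$\left(58 + 127\right) + r{\left(6 \right)} = \left(58 + 127\right) + \left(-1 + 6\right) = 185 + 5 = 190$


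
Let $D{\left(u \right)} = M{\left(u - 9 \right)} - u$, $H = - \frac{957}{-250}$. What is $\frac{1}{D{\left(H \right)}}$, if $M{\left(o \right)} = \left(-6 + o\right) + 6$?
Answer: $- \frac{1}{9} \approx -0.11111$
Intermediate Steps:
$H = \frac{957}{250}$ ($H = \left(-957\right) \left(- \frac{1}{250}\right) = \frac{957}{250} \approx 3.828$)
$M{\left(o \right)} = o$
$D{\left(u \right)} = -9$ ($D{\left(u \right)} = \left(u - 9\right) - u = \left(-9 + u\right) - u = -9$)
$\frac{1}{D{\left(H \right)}} = \frac{1}{-9} = - \frac{1}{9}$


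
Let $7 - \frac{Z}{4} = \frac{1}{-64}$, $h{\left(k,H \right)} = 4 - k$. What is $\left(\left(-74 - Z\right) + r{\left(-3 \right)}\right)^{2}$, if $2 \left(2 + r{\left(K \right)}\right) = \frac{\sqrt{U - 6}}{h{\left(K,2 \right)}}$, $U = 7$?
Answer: $\frac{135652609}{12544} \approx 10814.0$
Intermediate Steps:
$r{\left(K \right)} = -2 + \frac{1}{2 \left(4 - K\right)}$ ($r{\left(K \right)} = -2 + \frac{\sqrt{7 - 6} \frac{1}{4 - K}}{2} = -2 + \frac{\sqrt{1} \frac{1}{4 - K}}{2} = -2 + \frac{1 \frac{1}{4 - K}}{2} = -2 + \frac{1}{2 \left(4 - K\right)}$)
$Z = \frac{449}{16}$ ($Z = 28 - \frac{4}{-64} = 28 - - \frac{1}{16} = 28 + \frac{1}{16} = \frac{449}{16} \approx 28.063$)
$\left(\left(-74 - Z\right) + r{\left(-3 \right)}\right)^{2} = \left(\left(-74 - \frac{449}{16}\right) + \frac{15 - -12}{2 \left(-4 - 3\right)}\right)^{2} = \left(\left(-74 - \frac{449}{16}\right) + \frac{15 + 12}{2 \left(-7\right)}\right)^{2} = \left(- \frac{1633}{16} + \frac{1}{2} \left(- \frac{1}{7}\right) 27\right)^{2} = \left(- \frac{1633}{16} - \frac{27}{14}\right)^{2} = \left(- \frac{11647}{112}\right)^{2} = \frac{135652609}{12544}$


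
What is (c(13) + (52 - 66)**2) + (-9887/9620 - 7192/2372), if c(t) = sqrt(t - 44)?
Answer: 1094953609/5704660 + I*sqrt(31) ≈ 191.94 + 5.5678*I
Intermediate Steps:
c(t) = sqrt(-44 + t)
(c(13) + (52 - 66)**2) + (-9887/9620 - 7192/2372) = (sqrt(-44 + 13) + (52 - 66)**2) + (-9887/9620 - 7192/2372) = (sqrt(-31) + (-14)**2) + (-9887*1/9620 - 7192*1/2372) = (I*sqrt(31) + 196) + (-9887/9620 - 1798/593) = (196 + I*sqrt(31)) - 23159751/5704660 = 1094953609/5704660 + I*sqrt(31)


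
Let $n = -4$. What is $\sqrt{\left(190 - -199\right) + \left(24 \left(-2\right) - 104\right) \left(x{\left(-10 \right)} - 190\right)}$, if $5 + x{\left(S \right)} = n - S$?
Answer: $\sqrt{29117} \approx 170.64$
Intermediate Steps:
$x{\left(S \right)} = -9 - S$ ($x{\left(S \right)} = -5 - \left(4 + S\right) = -9 - S$)
$\sqrt{\left(190 - -199\right) + \left(24 \left(-2\right) - 104\right) \left(x{\left(-10 \right)} - 190\right)} = \sqrt{\left(190 - -199\right) + \left(24 \left(-2\right) - 104\right) \left(\left(-9 - -10\right) - 190\right)} = \sqrt{\left(190 + 199\right) + \left(-48 - 104\right) \left(\left(-9 + 10\right) - 190\right)} = \sqrt{389 - 152 \left(1 - 190\right)} = \sqrt{389 - -28728} = \sqrt{389 + 28728} = \sqrt{29117}$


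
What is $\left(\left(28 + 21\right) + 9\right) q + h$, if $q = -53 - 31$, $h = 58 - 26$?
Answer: $-4840$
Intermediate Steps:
$h = 32$ ($h = 58 - 26 = 32$)
$q = -84$ ($q = -53 - 31 = -84$)
$\left(\left(28 + 21\right) + 9\right) q + h = \left(\left(28 + 21\right) + 9\right) \left(-84\right) + 32 = \left(49 + 9\right) \left(-84\right) + 32 = 58 \left(-84\right) + 32 = -4872 + 32 = -4840$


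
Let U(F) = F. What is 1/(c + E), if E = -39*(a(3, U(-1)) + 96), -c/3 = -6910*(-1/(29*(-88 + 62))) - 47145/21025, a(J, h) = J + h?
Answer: -54665/207058974 ≈ -0.00026401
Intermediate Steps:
c = 1870656/54665 (c = -3*(-6910*(-1/(29*(-88 + 62))) - 47145/21025) = -3*(-6910/((-29*(-26))) - 47145*1/21025) = -3*(-6910/754 - 9429/4205) = -3*(-6910*1/754 - 9429/4205) = -3*(-3455/377 - 9429/4205) = -3*(-623552/54665) = 1870656/54665 ≈ 34.220)
E = -3822 (E = -39*((3 - 1) + 96) = -39*(2 + 96) = -39*98 = -3822)
1/(c + E) = 1/(1870656/54665 - 3822) = 1/(-207058974/54665) = -54665/207058974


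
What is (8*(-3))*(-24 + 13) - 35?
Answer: 229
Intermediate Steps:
(8*(-3))*(-24 + 13) - 35 = -24*(-11) - 35 = 264 - 35 = 229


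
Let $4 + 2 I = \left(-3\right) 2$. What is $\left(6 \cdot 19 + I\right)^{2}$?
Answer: $11881$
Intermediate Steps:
$I = -5$ ($I = -2 + \frac{\left(-3\right) 2}{2} = -2 + \frac{1}{2} \left(-6\right) = -2 - 3 = -5$)
$\left(6 \cdot 19 + I\right)^{2} = \left(6 \cdot 19 - 5\right)^{2} = \left(114 - 5\right)^{2} = 109^{2} = 11881$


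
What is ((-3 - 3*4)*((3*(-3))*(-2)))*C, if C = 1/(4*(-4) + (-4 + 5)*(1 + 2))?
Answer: 270/13 ≈ 20.769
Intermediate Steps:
C = -1/13 (C = 1/(-16 + 1*3) = 1/(-16 + 3) = 1/(-13) = -1/13 ≈ -0.076923)
((-3 - 3*4)*((3*(-3))*(-2)))*C = ((-3 - 3*4)*((3*(-3))*(-2)))*(-1/13) = ((-3 - 12)*(-9*(-2)))*(-1/13) = -15*18*(-1/13) = -270*(-1/13) = 270/13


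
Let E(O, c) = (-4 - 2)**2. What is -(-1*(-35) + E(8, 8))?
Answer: -71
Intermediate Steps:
E(O, c) = 36 (E(O, c) = (-6)**2 = 36)
-(-1*(-35) + E(8, 8)) = -(-1*(-35) + 36) = -(35 + 36) = -1*71 = -71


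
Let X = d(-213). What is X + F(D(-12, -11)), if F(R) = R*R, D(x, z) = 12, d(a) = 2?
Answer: 146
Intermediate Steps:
F(R) = R²
X = 2
X + F(D(-12, -11)) = 2 + 12² = 2 + 144 = 146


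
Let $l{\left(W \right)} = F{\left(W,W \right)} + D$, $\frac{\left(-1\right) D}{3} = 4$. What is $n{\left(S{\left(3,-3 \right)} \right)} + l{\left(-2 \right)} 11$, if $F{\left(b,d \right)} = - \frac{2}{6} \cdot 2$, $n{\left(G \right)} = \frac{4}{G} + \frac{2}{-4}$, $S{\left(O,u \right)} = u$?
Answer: $- \frac{847}{6} \approx -141.17$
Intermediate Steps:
$D = -12$ ($D = \left(-3\right) 4 = -12$)
$n{\left(G \right)} = - \frac{1}{2} + \frac{4}{G}$ ($n{\left(G \right)} = \frac{4}{G} + 2 \left(- \frac{1}{4}\right) = \frac{4}{G} - \frac{1}{2} = - \frac{1}{2} + \frac{4}{G}$)
$F{\left(b,d \right)} = - \frac{2}{3}$ ($F{\left(b,d \right)} = \left(-2\right) \frac{1}{6} \cdot 2 = \left(- \frac{1}{3}\right) 2 = - \frac{2}{3}$)
$l{\left(W \right)} = - \frac{38}{3}$ ($l{\left(W \right)} = - \frac{2}{3} - 12 = - \frac{38}{3}$)
$n{\left(S{\left(3,-3 \right)} \right)} + l{\left(-2 \right)} 11 = \frac{8 - -3}{2 \left(-3\right)} - \frac{418}{3} = \frac{1}{2} \left(- \frac{1}{3}\right) \left(8 + 3\right) - \frac{418}{3} = \frac{1}{2} \left(- \frac{1}{3}\right) 11 - \frac{418}{3} = - \frac{11}{6} - \frac{418}{3} = - \frac{847}{6}$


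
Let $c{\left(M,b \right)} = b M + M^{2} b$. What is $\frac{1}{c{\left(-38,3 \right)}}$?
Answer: $\frac{1}{4218} \approx 0.00023708$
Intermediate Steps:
$c{\left(M,b \right)} = M b + b M^{2}$
$\frac{1}{c{\left(-38,3 \right)}} = \frac{1}{\left(-38\right) 3 \left(1 - 38\right)} = \frac{1}{\left(-38\right) 3 \left(-37\right)} = \frac{1}{4218}$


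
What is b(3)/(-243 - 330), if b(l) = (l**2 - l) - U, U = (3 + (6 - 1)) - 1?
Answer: 1/573 ≈ 0.0017452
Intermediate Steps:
U = 7 (U = (3 + 5) - 1 = 8 - 1 = 7)
b(l) = -7 + l**2 - l (b(l) = (l**2 - l) - 1*7 = (l**2 - l) - 7 = -7 + l**2 - l)
b(3)/(-243 - 330) = (-7 + 3**2 - 1*3)/(-243 - 330) = (-7 + 9 - 3)/(-573) = -1/573*(-1) = 1/573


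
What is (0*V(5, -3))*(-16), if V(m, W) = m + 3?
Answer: 0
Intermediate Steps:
V(m, W) = 3 + m
(0*V(5, -3))*(-16) = (0*(3 + 5))*(-16) = (0*8)*(-16) = 0*(-16) = 0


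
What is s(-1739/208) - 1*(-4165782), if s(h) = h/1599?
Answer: 1385505765205/332592 ≈ 4.1658e+6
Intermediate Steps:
s(h) = h/1599 (s(h) = h*(1/1599) = h/1599)
s(-1739/208) - 1*(-4165782) = (-1739/208)/1599 - 1*(-4165782) = (-1739*1/208)/1599 + 4165782 = (1/1599)*(-1739/208) + 4165782 = -1739/332592 + 4165782 = 1385505765205/332592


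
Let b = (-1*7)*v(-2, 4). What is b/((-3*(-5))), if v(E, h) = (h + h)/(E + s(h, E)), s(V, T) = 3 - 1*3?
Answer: 28/15 ≈ 1.8667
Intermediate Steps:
s(V, T) = 0 (s(V, T) = 3 - 3 = 0)
v(E, h) = 2*h/E (v(E, h) = (h + h)/(E + 0) = (2*h)/E = 2*h/E)
b = 28 (b = (-1*7)*(2*4/(-2)) = -14*4*(-1)/2 = -7*(-4) = 28)
b/((-3*(-5))) = 28/((-3*(-5))) = 28/15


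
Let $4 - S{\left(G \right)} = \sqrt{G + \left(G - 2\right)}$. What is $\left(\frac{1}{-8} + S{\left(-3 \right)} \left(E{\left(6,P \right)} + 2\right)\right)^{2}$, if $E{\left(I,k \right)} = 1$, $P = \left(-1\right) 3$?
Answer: $\frac{4417}{64} - \frac{285 i \sqrt{2}}{2} \approx 69.016 - 201.53 i$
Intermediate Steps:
$P = -3$
$S{\left(G \right)} = 4 - \sqrt{-2 + 2 G}$ ($S{\left(G \right)} = 4 - \sqrt{G + \left(G - 2\right)} = 4 - \sqrt{G + \left(-2 + G\right)} = 4 - \sqrt{-2 + 2 G}$)
$\left(\frac{1}{-8} + S{\left(-3 \right)} \left(E{\left(6,P \right)} + 2\right)\right)^{2} = \left(\frac{1}{-8} + \left(4 - \sqrt{-2 + 2 \left(-3\right)}\right) \left(1 + 2\right)\right)^{2} = \left(- \frac{1}{8} + \left(4 - \sqrt{-2 - 6}\right) 3\right)^{2} = \left(- \frac{1}{8} + \left(4 - \sqrt{-8}\right) 3\right)^{2} = \left(- \frac{1}{8} + \left(4 - 2 i \sqrt{2}\right) 3\right)^{2} = \left(- \frac{1}{8} + \left(12 - 6 i \sqrt{2}\right)\right)^{2} = \left(\frac{95}{8} - 6 i \sqrt{2}\right)^{2}$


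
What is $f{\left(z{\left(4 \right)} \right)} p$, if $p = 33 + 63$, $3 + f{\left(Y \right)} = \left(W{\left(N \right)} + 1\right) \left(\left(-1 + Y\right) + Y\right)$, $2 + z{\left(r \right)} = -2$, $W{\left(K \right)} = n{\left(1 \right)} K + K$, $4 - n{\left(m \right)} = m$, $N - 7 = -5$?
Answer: $-8064$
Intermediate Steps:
$N = 2$ ($N = 7 - 5 = 2$)
$n{\left(m \right)} = 4 - m$
$W{\left(K \right)} = 4 K$ ($W{\left(K \right)} = \left(4 - 1\right) K + K = 3 K + K = 4 K$)
$z{\left(r \right)} = -4$ ($z{\left(r \right)} = -2 - 2 = -4$)
$f{\left(Y \right)} = -12 + 18 Y$ ($f{\left(Y \right)} = -3 + \left(4 \cdot 2 + 1\right) \left(\left(-1 + Y\right) + Y\right) = -3 + \left(8 + 1\right) \left(-1 + 2 Y\right) = -3 + 9 \left(-1 + 2 Y\right) = -3 + \left(-9 + 18 Y\right) = -12 + 18 Y$)
$p = 96$
$f{\left(z{\left(4 \right)} \right)} p = \left(-12 + 18 \left(-4\right)\right) 96 = \left(-12 - 72\right) 96 = \left(-84\right) 96 = -8064$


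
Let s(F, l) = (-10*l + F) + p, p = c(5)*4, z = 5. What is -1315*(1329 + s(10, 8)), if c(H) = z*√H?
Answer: -1655585 - 26300*√5 ≈ -1.7144e+6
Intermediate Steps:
c(H) = 5*√H
p = 20*√5 (p = (5*√5)*4 = 20*√5 ≈ 44.721)
s(F, l) = F - 10*l + 20*√5 (s(F, l) = (-10*l + F) + 20*√5 = (F - 10*l) + 20*√5 = F - 10*l + 20*√5)
-1315*(1329 + s(10, 8)) = -1315*(1329 + (10 - 10*8 + 20*√5)) = -1315*(1329 + (10 - 80 + 20*√5)) = -1315*(1329 + (-70 + 20*√5)) = -1315*(1259 + 20*√5) = -1655585 - 26300*√5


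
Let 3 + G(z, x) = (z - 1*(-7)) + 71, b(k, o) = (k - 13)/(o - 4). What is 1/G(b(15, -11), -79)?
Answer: 15/1123 ≈ 0.013357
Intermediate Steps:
b(k, o) = (-13 + k)/(-4 + o)
G(z, x) = 75 + z (G(z, x) = -3 + ((z - 1*(-7)) + 71) = -3 + ((z + 7) + 71) = -3 + ((7 + z) + 71) = -3 + (78 + z) = 75 + z)
1/G(b(15, -11), -79) = 1/(75 + (-13 + 15)/(-4 - 11)) = 1/(75 + 2/(-15)) = 1/(75 - 1/15*2) = 1/(75 - 2/15) = 1/(1123/15) = 15/1123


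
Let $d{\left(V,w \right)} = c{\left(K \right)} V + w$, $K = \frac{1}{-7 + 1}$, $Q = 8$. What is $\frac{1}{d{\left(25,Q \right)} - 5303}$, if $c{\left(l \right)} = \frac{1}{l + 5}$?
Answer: $- \frac{29}{153405} \approx -0.00018904$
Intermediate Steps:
$K = - \frac{1}{6}$ ($K = \frac{1}{-6} = - \frac{1}{6} \approx -0.16667$)
$c{\left(l \right)} = \frac{1}{5 + l}$
$d{\left(V,w \right)} = w + \frac{6 V}{29}$ ($d{\left(V,w \right)} = \frac{V}{5 - \frac{1}{6}} + w = \frac{V}{\frac{29}{6}} + w = \frac{6 V}{29} + w = w + \frac{6 V}{29}$)
$\frac{1}{d{\left(25,Q \right)} - 5303} = \frac{1}{\left(8 + \frac{6}{29} \cdot 25\right) - 5303} = \frac{1}{\left(8 + \frac{150}{29}\right) - 5303} = \frac{1}{\frac{382}{29} - 5303} = \frac{1}{- \frac{153405}{29}} = - \frac{29}{153405}$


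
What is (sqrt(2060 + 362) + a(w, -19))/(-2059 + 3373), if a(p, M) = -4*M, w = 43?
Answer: 38/657 + sqrt(2422)/1314 ≈ 0.095292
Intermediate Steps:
(sqrt(2060 + 362) + a(w, -19))/(-2059 + 3373) = (sqrt(2060 + 362) - 4*(-19))/(-2059 + 3373) = (sqrt(2422) + 76)/1314 = (76 + sqrt(2422))*(1/1314) = 38/657 + sqrt(2422)/1314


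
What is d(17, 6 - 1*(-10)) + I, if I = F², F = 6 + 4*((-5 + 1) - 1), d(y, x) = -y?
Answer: 179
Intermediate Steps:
F = -14 (F = 6 + 4*(-4 - 1) = 6 + 4*(-5) = 6 - 20 = -14)
I = 196 (I = (-14)² = 196)
d(17, 6 - 1*(-10)) + I = -1*17 + 196 = -17 + 196 = 179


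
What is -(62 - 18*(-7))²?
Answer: -35344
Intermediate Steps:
-(62 - 18*(-7))² = -(62 + 126)² = -1*188² = -1*35344 = -35344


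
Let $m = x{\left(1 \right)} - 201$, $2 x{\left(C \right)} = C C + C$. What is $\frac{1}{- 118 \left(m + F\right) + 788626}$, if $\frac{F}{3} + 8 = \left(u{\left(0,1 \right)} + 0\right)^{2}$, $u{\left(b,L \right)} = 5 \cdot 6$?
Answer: $\frac{1}{496458} \approx 2.0143 \cdot 10^{-6}$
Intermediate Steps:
$x{\left(C \right)} = \frac{C}{2} + \frac{C^{2}}{2}$ ($x{\left(C \right)} = \frac{C C + C}{2} = \frac{C^{2} + C}{2} = \frac{C + C^{2}}{2} = \frac{C}{2} + \frac{C^{2}}{2}$)
$m = -200$ ($m = \frac{1}{2} \cdot 1 \left(1 + 1\right) - 201 = \frac{1}{2} \cdot 1 \cdot 2 - 201 = 1 - 201 = -200$)
$u{\left(b,L \right)} = 30$
$F = 2676$ ($F = -24 + 3 \left(30 + 0\right)^{2} = -24 + 3 \cdot 30^{2} = -24 + 3 \cdot 900 = -24 + 2700 = 2676$)
$\frac{1}{- 118 \left(m + F\right) + 788626} = \frac{1}{- 118 \left(-200 + 2676\right) + 788626} = \frac{1}{\left(-118\right) 2476 + 788626} = \frac{1}{-292168 + 788626} = \frac{1}{496458}$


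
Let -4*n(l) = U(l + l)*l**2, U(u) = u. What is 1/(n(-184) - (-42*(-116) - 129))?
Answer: 1/3110009 ≈ 3.2154e-7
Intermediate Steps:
n(l) = -l**3/2 (n(l) = -(l + l)*l**2/4 = -2*l*l**2/4 = -l**3/2)
1/(n(-184) - (-42*(-116) - 129)) = 1/(-1/2*(-184)**3 - (-42*(-116) - 129)) = 1/(-1/2*(-6229504) - (4872 - 129)) = 1/(3114752 - 1*4743) = 1/(3114752 - 4743) = 1/3110009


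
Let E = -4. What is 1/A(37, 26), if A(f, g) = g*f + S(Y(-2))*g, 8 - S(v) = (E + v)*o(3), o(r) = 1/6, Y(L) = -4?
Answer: 3/3614 ≈ 0.00083011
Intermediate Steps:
o(r) = ⅙
S(v) = 26/3 - v/6 (S(v) = 8 - (-4 + v)/6 = 8 - (-⅔ + v/6) = 8 + (⅔ - v/6) = 26/3 - v/6)
A(f, g) = 28*g/3 + f*g (A(f, g) = g*f + (26/3 - ⅙*(-4))*g = f*g + (26/3 + ⅔)*g = f*g + 28*g/3 = 28*g/3 + f*g)
1/A(37, 26) = 1/((⅓)*26*(28 + 3*37)) = 1/((⅓)*26*(28 + 111)) = 1/((⅓)*26*139) = 1/(3614/3) = 3/3614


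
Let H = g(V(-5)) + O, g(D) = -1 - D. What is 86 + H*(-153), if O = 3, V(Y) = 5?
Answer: 545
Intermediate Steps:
H = -3 (H = (-1 - 1*5) + 3 = (-1 - 5) + 3 = -6 + 3 = -3)
86 + H*(-153) = 86 - 3*(-153) = 86 + 459 = 545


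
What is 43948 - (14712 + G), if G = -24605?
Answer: 53841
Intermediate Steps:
43948 - (14712 + G) = 43948 - (14712 - 24605) = 43948 - 1*(-9893) = 43948 + 9893 = 53841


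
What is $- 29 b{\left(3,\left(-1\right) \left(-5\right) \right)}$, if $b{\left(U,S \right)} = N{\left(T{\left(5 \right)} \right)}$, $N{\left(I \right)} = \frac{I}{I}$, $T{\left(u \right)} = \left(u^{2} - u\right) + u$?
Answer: $-29$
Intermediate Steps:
$T{\left(u \right)} = u^{2}$
$N{\left(I \right)} = 1$
$b{\left(U,S \right)} = 1$
$- 29 b{\left(3,\left(-1\right) \left(-5\right) \right)} = \left(-29\right) 1 = -29$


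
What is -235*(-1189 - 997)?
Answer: 513710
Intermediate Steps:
-235*(-1189 - 997) = -235*(-2186) = 513710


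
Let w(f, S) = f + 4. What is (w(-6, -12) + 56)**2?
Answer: 2916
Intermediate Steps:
w(f, S) = 4 + f
(w(-6, -12) + 56)**2 = ((4 - 6) + 56)**2 = (-2 + 56)**2 = 54**2 = 2916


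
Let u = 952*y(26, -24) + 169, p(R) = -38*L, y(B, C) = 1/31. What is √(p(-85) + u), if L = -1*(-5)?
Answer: √9331/31 ≈ 3.1160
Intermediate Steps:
L = 5
y(B, C) = 1/31
p(R) = -190 (p(R) = -38*5 = -190)
u = 6191/31 (u = 952*(1/31) + 169 = 952/31 + 169 = 6191/31 ≈ 199.71)
√(p(-85) + u) = √(-190 + 6191/31) = √(301/31) = √9331/31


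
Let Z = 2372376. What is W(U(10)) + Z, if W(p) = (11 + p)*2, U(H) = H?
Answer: 2372418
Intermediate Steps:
W(p) = 22 + 2*p
W(U(10)) + Z = (22 + 2*10) + 2372376 = (22 + 20) + 2372376 = 42 + 2372376 = 2372418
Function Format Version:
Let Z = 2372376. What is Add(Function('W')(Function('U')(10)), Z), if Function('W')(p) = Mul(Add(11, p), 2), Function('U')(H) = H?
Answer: 2372418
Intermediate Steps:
Function('W')(p) = Add(22, Mul(2, p))
Add(Function('W')(Function('U')(10)), Z) = Add(Add(22, Mul(2, 10)), 2372376) = Add(Add(22, 20), 2372376) = Add(42, 2372376) = 2372418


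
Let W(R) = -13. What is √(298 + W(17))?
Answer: √285 ≈ 16.882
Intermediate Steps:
√(298 + W(17)) = √(298 - 13) = √285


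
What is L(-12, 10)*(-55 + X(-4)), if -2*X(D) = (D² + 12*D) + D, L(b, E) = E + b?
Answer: 74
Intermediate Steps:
X(D) = -13*D/2 - D²/2 (X(D) = -((D² + 12*D) + D)/2 = -(D² + 13*D)/2 = -13*D/2 - D²/2)
L(-12, 10)*(-55 + X(-4)) = (10 - 12)*(-55 - ½*(-4)*(13 - 4)) = -2*(-55 - ½*(-4)*9) = -2*(-55 + 18) = -2*(-37) = 74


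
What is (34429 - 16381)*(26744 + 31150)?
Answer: 1044870912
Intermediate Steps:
(34429 - 16381)*(26744 + 31150) = 18048*57894 = 1044870912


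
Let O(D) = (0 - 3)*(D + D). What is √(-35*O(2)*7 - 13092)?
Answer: 6*I*√282 ≈ 100.76*I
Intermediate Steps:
O(D) = -6*D
√(-35*O(2)*7 - 13092) = √(-(-210)*2*7 - 13092) = √(-35*(-12)*7 - 13092) = √(420*7 - 13092) = √(2940 - 13092) = √(-10152) = 6*I*√282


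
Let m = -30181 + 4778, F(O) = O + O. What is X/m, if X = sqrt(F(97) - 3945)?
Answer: -11*I*sqrt(31)/25403 ≈ -0.002411*I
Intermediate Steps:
F(O) = 2*O
m = -25403
X = 11*I*sqrt(31) (X = sqrt(2*97 - 3945) = sqrt(194 - 3945) = sqrt(-3751) = 11*I*sqrt(31) ≈ 61.245*I)
X/m = (11*I*sqrt(31))/(-25403) = (11*I*sqrt(31))*(-1/25403) = -11*I*sqrt(31)/25403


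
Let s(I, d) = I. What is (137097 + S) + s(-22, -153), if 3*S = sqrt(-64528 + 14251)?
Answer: 137075 + I*sqrt(50277)/3 ≈ 1.3708e+5 + 74.742*I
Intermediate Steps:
S = I*sqrt(50277)/3 (S = sqrt(-64528 + 14251)/3 = sqrt(-50277)/3 = (I*sqrt(50277))/3 = I*sqrt(50277)/3 ≈ 74.742*I)
(137097 + S) + s(-22, -153) = (137097 + I*sqrt(50277)/3) - 22 = 137075 + I*sqrt(50277)/3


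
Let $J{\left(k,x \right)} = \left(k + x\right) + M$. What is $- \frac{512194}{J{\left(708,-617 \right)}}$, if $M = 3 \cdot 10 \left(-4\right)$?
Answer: $\frac{512194}{29} \approx 17662.0$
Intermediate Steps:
$M = -120$ ($M = 30 \left(-4\right) = -120$)
$J{\left(k,x \right)} = -120 + k + x$ ($J{\left(k,x \right)} = \left(k + x\right) - 120 = -120 + k + x$)
$- \frac{512194}{J{\left(708,-617 \right)}} = - \frac{512194}{-120 + 708 - 617} = - \frac{512194}{-29} = \left(-512194\right) \left(- \frac{1}{29}\right) = \frac{512194}{29}$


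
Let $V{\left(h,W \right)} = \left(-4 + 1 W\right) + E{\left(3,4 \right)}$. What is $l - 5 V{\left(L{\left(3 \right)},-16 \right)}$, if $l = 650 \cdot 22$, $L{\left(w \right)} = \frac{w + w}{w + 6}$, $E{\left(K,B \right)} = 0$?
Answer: $14400$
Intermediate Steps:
$L{\left(w \right)} = \frac{2 w}{6 + w}$
$V{\left(h,W \right)} = -4 + W$ ($V{\left(h,W \right)} = \left(-4 + 1 W\right) + 0 = \left(-4 + W\right) + 0 = -4 + W$)
$l = 14300$
$l - 5 V{\left(L{\left(3 \right)},-16 \right)} = 14300 - 5 \left(-4 - 16\right) = 14300 - 5 \left(-20\right) = 14300 - -100 = 14300 + 100 = 14400$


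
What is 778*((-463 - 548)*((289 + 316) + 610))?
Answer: -955667970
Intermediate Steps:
778*((-463 - 548)*((289 + 316) + 610)) = 778*(-1011*(605 + 610)) = 778*(-1011*1215) = 778*(-1228365) = -955667970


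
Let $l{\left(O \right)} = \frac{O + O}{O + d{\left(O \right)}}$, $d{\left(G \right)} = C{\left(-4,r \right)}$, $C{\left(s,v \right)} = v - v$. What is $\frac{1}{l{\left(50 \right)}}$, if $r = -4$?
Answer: $\frac{1}{2} \approx 0.5$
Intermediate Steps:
$C{\left(s,v \right)} = 0$
$d{\left(G \right)} = 0$
$l{\left(O \right)} = 2$ ($l{\left(O \right)} = \frac{O + O}{O + 0} = \frac{2 O}{O} = 2$)
$\frac{1}{l{\left(50 \right)}} = \frac{1}{2}$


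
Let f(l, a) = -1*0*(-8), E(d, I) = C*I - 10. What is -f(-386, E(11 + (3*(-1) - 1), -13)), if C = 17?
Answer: 0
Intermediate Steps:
E(d, I) = -10 + 17*I (E(d, I) = 17*I - 10 = -10 + 17*I)
f(l, a) = 0 (f(l, a) = 0*(-8) = 0)
-f(-386, E(11 + (3*(-1) - 1), -13)) = -1*0 = 0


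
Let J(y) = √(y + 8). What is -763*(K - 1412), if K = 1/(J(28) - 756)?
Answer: 808017763/750 ≈ 1.0774e+6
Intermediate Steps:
J(y) = √(8 + y)
K = -1/750 (K = 1/(√(8 + 28) - 756) = 1/(√36 - 756) = 1/(6 - 756) = 1/(-750) = -1/750 ≈ -0.0013333)
-763*(K - 1412) = -763*(-1/750 - 1412) = -763*(-1059001/750) = 808017763/750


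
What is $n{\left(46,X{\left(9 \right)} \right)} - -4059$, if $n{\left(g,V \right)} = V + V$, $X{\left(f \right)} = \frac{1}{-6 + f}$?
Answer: $\frac{12179}{3} \approx 4059.7$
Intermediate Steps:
$n{\left(g,V \right)} = 2 V$
$n{\left(46,X{\left(9 \right)} \right)} - -4059 = \frac{2}{-6 + 9} - -4059 = \frac{2}{3} + 4059 = \frac{12179}{3}$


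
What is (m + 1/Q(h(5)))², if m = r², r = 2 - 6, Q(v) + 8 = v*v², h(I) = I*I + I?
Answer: 186514288129/728568064 ≈ 256.00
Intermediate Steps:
h(I) = I + I² (h(I) = I² + I = I + I²)
Q(v) = -8 + v³ (Q(v) = -8 + v*v² = -8 + v³)
r = -4
m = 16 (m = (-4)² = 16)
(m + 1/Q(h(5)))² = (16 + 1/(-8 + (5*(1 + 5))³))² = (16 + 1/(-8 + (5*6)³))² = (16 + 1/(-8 + 30³))² = (16 + 1/(-8 + 27000))² = (16 + 1/26992)² = (431873/26992)² = 186514288129/728568064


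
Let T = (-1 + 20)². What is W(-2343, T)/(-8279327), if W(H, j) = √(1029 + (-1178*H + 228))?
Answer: -√2761311/8279327 ≈ -0.00020071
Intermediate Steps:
T = 361 (T = 19² = 361)
W(H, j) = √(1257 - 1178*H) (W(H, j) = √(1029 + (228 - 1178*H)) = √(1257 - 1178*H))
W(-2343, T)/(-8279327) = √(1257 - 1178*(-2343))/(-8279327) = √(1257 + 2760054)*(-1/8279327) = √2761311*(-1/8279327) = -√2761311/8279327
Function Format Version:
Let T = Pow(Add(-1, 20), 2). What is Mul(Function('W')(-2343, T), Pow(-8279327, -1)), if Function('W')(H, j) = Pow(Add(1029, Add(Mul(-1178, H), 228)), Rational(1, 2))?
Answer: Mul(Rational(-1, 8279327), Pow(2761311, Rational(1, 2))) ≈ -0.00020071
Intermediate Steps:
T = 361 (T = Pow(19, 2) = 361)
Function('W')(H, j) = Pow(Add(1257, Mul(-1178, H)), Rational(1, 2)) (Function('W')(H, j) = Pow(Add(1029, Add(228, Mul(-1178, H))), Rational(1, 2)) = Pow(Add(1257, Mul(-1178, H)), Rational(1, 2)))
Mul(Function('W')(-2343, T), Pow(-8279327, -1)) = Mul(Pow(Add(1257, Mul(-1178, -2343)), Rational(1, 2)), Pow(-8279327, -1)) = Mul(Pow(Add(1257, 2760054), Rational(1, 2)), Rational(-1, 8279327)) = Mul(Pow(2761311, Rational(1, 2)), Rational(-1, 8279327)) = Mul(Rational(-1, 8279327), Pow(2761311, Rational(1, 2)))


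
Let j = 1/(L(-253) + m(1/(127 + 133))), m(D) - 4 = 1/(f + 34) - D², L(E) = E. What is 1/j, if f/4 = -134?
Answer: -4224966451/16967600 ≈ -249.00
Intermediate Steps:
f = -536 (f = 4*(-134) = -536)
m(D) = 2007/502 - D² (m(D) = 4 + (1/(-536 + 34) - D²) = 4 + (1/(-502) - D²) = 4 + (-1/502 - D²) = 2007/502 - D²)
j = -16967600/4224966451 (j = 1/(-253 + (2007/502 - (1/(127 + 133))²)) = 1/(-253 + (2007/502 - (1/260)²)) = 1/(-253 + (2007/502 - 1*1/67600)) = 1/(-253 + (2007/502 - 1/67600)) = 1/(-253 + 67836349/16967600) = 1/(-4224966451/16967600) = -16967600/4224966451 ≈ -0.0040160)
1/j = 1/(-16967600/4224966451) = -4224966451/16967600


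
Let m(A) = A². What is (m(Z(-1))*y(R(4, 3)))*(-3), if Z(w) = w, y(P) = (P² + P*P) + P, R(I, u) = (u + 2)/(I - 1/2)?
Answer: -810/49 ≈ -16.531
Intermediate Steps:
R(I, u) = (2 + u)/(-½ + I) (R(I, u) = (2 + u)/(I - 1*½) = (2 + u)/(I - ½) = (2 + u)/(-½ + I))
y(P) = P + 2*P² (y(P) = (P² + P²) + P = 2*P² + P = P + 2*P²)
(m(Z(-1))*y(R(4, 3)))*(-3) = ((-1)²*((2*(2 + 3)/(-1 + 2*4))*(1 + 2*(2*(2 + 3)/(-1 + 2*4)))))*(-3) = (1*((2*5/(-1 + 8))*(1 + 2*(2*5/(-1 + 8)))))*(-3) = (1*((2*5/7)*(1 + 2*(2*5/7))))*(-3) = (1*((2*(⅐)*5)*(1 + 2*(2*(⅐)*5))))*(-3) = (1*(10*(1 + 2*(10/7))/7))*(-3) = (1*(10*(1 + 20/7)/7))*(-3) = (1*((10/7)*(27/7)))*(-3) = (1*(270/49))*(-3) = (270/49)*(-3) = -810/49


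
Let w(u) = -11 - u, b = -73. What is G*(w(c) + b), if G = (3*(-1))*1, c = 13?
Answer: 291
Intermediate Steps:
G = -3 (G = -3*1 = -3)
G*(w(c) + b) = -3*((-11 - 1*13) - 73) = -3*((-11 - 13) - 73) = -3*(-24 - 73) = -3*(-97) = 291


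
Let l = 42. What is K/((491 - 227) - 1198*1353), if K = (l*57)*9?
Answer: -1197/90035 ≈ -0.013295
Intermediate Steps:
K = 21546 (K = (42*57)*9 = 2394*9 = 21546)
K/((491 - 227) - 1198*1353) = 21546/((491 - 227) - 1198*1353) = 21546/(264 - 1620894) = 21546/(-1620630) = 21546*(-1/1620630) = -1197/90035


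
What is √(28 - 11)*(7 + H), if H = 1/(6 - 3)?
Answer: 22*√17/3 ≈ 30.236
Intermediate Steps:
H = ⅓ (H = 1/3 = ⅓ ≈ 0.33333)
√(28 - 11)*(7 + H) = √(28 - 11)*(7 + ⅓) = √17*(22/3) = 22*√17/3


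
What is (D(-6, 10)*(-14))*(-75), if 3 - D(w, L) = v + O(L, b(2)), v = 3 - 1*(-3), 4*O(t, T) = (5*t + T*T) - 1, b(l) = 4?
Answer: -40425/2 ≈ -20213.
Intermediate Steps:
O(t, T) = -1/4 + T**2/4 + 5*t/4 (O(t, T) = ((5*t + T*T) - 1)/4 = ((5*t + T**2) - 1)/4 = ((T**2 + 5*t) - 1)/4 = (-1 + T**2 + 5*t)/4 = -1/4 + T**2/4 + 5*t/4)
v = 6 (v = 3 + 3 = 6)
D(w, L) = -27/4 - 5*L/4 (D(w, L) = 3 - (6 + (-1/4 + (1/4)*4**2 + 5*L/4)) = 3 - (6 + (-1/4 + (1/4)*16 + 5*L/4)) = 3 - (6 + (-1/4 + 4 + 5*L/4)) = 3 - (6 + (15/4 + 5*L/4)) = 3 - (39/4 + 5*L/4) = 3 + (-39/4 - 5*L/4) = -27/4 - 5*L/4)
(D(-6, 10)*(-14))*(-75) = ((-27/4 - 5/4*10)*(-14))*(-75) = ((-27/4 - 25/2)*(-14))*(-75) = -77/4*(-14)*(-75) = (539/2)*(-75) = -40425/2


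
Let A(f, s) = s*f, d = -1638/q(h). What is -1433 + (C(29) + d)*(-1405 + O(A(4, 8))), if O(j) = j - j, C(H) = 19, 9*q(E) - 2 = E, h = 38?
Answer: 1958739/4 ≈ 4.8969e+5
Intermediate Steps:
q(E) = 2/9 + E/9
d = -7371/20 (d = -1638/(2/9 + (⅑)*38) = -1638/(2/9 + 38/9) = -1638/40/9 = -1638*9/40 = -7371/20 ≈ -368.55)
A(f, s) = f*s
O(j) = 0
-1433 + (C(29) + d)*(-1405 + O(A(4, 8))) = -1433 + (19 - 7371/20)*(-1405 + 0) = -1433 - 6991/20*(-1405) = -1433 + 1964471/4 = 1958739/4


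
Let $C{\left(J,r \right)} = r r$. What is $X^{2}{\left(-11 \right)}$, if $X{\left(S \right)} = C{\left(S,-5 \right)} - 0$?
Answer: $625$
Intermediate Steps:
$C{\left(J,r \right)} = r^{2}$
$X{\left(S \right)} = 25$ ($X{\left(S \right)} = \left(-5\right)^{2} - 0 = 25 + 0 = 25$)
$X^{2}{\left(-11 \right)} = 25^{2} = 625$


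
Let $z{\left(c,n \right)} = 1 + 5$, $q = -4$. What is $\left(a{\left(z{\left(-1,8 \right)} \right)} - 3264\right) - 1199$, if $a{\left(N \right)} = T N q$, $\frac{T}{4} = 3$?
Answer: $-4751$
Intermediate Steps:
$T = 12$ ($T = 4 \cdot 3 = 12$)
$z{\left(c,n \right)} = 6$
$a{\left(N \right)} = - 48 N$ ($a{\left(N \right)} = 12 N \left(-4\right) = - 48 N$)
$\left(a{\left(z{\left(-1,8 \right)} \right)} - 3264\right) - 1199 = \left(\left(-48\right) 6 - 3264\right) - 1199 = \left(-288 - 3264\right) - 1199 = -3552 - 1199 = -4751$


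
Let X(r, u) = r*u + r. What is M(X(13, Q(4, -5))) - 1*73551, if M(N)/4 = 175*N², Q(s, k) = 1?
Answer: 399649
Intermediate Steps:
X(r, u) = r + r*u
M(N) = 700*N² (M(N) = 4*(175*N²) = 700*N²)
M(X(13, Q(4, -5))) - 1*73551 = 700*(13*(1 + 1))² - 1*73551 = 700*(13*2)² - 73551 = 700*26² - 73551 = 700*676 - 73551 = 473200 - 73551 = 399649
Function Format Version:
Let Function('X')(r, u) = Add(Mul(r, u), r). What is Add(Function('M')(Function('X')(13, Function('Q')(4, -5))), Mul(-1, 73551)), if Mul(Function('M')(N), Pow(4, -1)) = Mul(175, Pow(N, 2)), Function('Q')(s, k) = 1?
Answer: 399649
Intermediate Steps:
Function('X')(r, u) = Add(r, Mul(r, u))
Function('M')(N) = Mul(700, Pow(N, 2)) (Function('M')(N) = Mul(4, Mul(175, Pow(N, 2))) = Mul(700, Pow(N, 2)))
Add(Function('M')(Function('X')(13, Function('Q')(4, -5))), Mul(-1, 73551)) = Add(Mul(700, Pow(Mul(13, Add(1, 1)), 2)), Mul(-1, 73551)) = Add(Mul(700, Pow(Mul(13, 2), 2)), -73551) = Add(Mul(700, Pow(26, 2)), -73551) = Add(Mul(700, 676), -73551) = Add(473200, -73551) = 399649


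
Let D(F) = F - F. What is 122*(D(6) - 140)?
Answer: -17080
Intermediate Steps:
D(F) = 0
122*(D(6) - 140) = 122*(0 - 140) = 122*(-140) = -17080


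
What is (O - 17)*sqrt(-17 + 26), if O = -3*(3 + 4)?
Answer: -114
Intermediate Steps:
O = -21 (O = -3*7 = -21)
(O - 17)*sqrt(-17 + 26) = (-21 - 17)*sqrt(-17 + 26) = -38*sqrt(9) = -38*3 = -114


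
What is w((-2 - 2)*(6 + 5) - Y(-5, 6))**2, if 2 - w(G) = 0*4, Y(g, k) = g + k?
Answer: 4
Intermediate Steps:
w(G) = 2 (w(G) = 2 - 0*4 = 2 - 1*0 = 2 + 0 = 2)
w((-2 - 2)*(6 + 5) - Y(-5, 6))**2 = 2**2 = 4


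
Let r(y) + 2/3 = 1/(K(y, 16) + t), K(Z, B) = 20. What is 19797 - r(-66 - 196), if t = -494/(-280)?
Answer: 180970051/9141 ≈ 19798.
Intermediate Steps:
t = 247/140 (t = -494*(-1/280) = 247/140 ≈ 1.7643)
r(y) = -5674/9141 (r(y) = -2/3 + 1/(20 + 247/140) = -2/3 + 1/(3047/140) = -2/3 + 140/3047 = -5674/9141)
19797 - r(-66 - 196) = 19797 - 1*(-5674/9141) = 19797 + 5674/9141 = 180970051/9141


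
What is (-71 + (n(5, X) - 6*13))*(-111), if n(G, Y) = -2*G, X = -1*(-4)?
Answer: 17649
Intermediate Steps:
X = 4
(-71 + (n(5, X) - 6*13))*(-111) = (-71 + (-2*5 - 6*13))*(-111) = (-71 + (-10 - 1*78))*(-111) = (-71 + (-10 - 78))*(-111) = (-71 - 88)*(-111) = -159*(-111) = 17649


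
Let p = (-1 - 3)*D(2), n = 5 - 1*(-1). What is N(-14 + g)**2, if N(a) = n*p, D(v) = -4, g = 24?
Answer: 9216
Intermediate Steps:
n = 6 (n = 5 + 1 = 6)
p = 16 (p = (-1 - 3)*(-4) = -4*(-4) = 16)
N(a) = 96 (N(a) = 6*16 = 96)
N(-14 + g)**2 = 96**2 = 9216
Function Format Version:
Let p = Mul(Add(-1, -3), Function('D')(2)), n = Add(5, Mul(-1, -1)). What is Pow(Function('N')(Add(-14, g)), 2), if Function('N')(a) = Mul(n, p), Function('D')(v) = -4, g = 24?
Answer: 9216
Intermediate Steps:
n = 6 (n = Add(5, 1) = 6)
p = 16 (p = Mul(Add(-1, -3), -4) = Mul(-4, -4) = 16)
Function('N')(a) = 96 (Function('N')(a) = Mul(6, 16) = 96)
Pow(Function('N')(Add(-14, g)), 2) = Pow(96, 2) = 9216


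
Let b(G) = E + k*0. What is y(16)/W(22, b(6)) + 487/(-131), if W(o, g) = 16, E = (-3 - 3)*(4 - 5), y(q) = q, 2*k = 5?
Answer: -356/131 ≈ -2.7176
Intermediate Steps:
k = 5/2 (k = (½)*5 = 5/2 ≈ 2.5000)
E = 6 (E = -6*(-1) = 6)
b(G) = 6 (b(G) = 6 + (5/2)*0 = 6 + 0 = 6)
y(16)/W(22, b(6)) + 487/(-131) = 16/16 + 487/(-131) = 16*(1/16) + 487*(-1/131) = 1 - 487/131 = -356/131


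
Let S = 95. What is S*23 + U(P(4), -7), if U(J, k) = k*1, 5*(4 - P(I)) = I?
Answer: 2178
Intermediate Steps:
P(I) = 4 - I/5
U(J, k) = k
S*23 + U(P(4), -7) = 95*23 - 7 = 2185 - 7 = 2178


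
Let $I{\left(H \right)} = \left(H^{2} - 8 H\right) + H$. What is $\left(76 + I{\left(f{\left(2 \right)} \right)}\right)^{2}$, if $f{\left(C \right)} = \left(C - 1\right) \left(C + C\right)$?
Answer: $4096$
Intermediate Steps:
$f{\left(C \right)} = 2 C \left(-1 + C\right)$ ($f{\left(C \right)} = \left(-1 + C\right) 2 C = 2 C \left(-1 + C\right)$)
$I{\left(H \right)} = H^{2} - 7 H$
$\left(76 + I{\left(f{\left(2 \right)} \right)}\right)^{2} = \left(76 + 2 \cdot 2 \left(-1 + 2\right) \left(-7 + 2 \cdot 2 \left(-1 + 2\right)\right)\right)^{2} = \left(76 + 2 \cdot 2 \cdot 1 \left(-7 + 2 \cdot 2 \cdot 1\right)\right)^{2} = \left(76 + 4 \left(-7 + 4\right)\right)^{2} = \left(76 + 4 \left(-3\right)\right)^{2} = \left(76 - 12\right)^{2} = 64^{2} = 4096$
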